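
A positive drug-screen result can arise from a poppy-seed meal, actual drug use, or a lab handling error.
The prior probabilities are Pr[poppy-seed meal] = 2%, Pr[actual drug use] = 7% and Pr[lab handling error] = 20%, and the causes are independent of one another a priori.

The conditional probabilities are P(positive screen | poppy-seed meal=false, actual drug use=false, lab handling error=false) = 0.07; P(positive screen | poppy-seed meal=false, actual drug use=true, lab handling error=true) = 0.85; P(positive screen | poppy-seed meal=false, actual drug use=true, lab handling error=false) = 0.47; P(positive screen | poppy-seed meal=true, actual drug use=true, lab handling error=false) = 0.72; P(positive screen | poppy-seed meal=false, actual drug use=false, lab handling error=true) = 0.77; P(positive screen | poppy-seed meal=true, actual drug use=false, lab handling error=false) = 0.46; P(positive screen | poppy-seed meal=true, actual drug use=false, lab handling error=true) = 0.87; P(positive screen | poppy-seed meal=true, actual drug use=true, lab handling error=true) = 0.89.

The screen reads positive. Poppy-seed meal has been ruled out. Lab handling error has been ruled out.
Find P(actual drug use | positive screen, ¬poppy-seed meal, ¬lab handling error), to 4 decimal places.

P(actual drug use | positive screen, ¬poppy-seed meal, ¬lab handling error) ≈ 0.3357

P(positive screen | ¬poppy-seed meal, ¬lab handling error) = 0.07×0.93 + 0.47×0.07 = 0.065100 + 0.032900 = 0.098000
The actual drug use-present share is 0.47×0.07 = 0.032900.
Hence the posterior is 0.032900/0.098000 ≈ 0.3357.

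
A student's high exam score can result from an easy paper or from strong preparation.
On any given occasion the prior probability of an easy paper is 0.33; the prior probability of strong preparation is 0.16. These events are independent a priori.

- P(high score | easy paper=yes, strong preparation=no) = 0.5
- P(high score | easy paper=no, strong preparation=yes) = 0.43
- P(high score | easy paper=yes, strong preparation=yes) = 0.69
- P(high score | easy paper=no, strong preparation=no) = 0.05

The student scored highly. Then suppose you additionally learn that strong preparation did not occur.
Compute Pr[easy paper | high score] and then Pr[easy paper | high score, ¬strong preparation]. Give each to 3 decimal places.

Pr[easy paper | high score] ≈ 0.702; Pr[easy paper | high score, ¬strong preparation] ≈ 0.831

P(high score) = 0.05*0.67*0.84 + 0.43*0.67*0.16 + 0.5*0.33*0.84 + 0.69*0.33*0.16 = 0.028140 + 0.046096 + 0.138600 + 0.036432 = 0.249268
The easy paper-present share is 0.138600 + 0.036432 = 0.175032.
P(easy paper | high score) = 0.175032 / 0.249268 ≈ 0.702

With the extra evidence:
Enumerate both values of easy paper and weight by the priors:
  P(high score | ¬strong preparation) = 0.05*0.67 + 0.5*0.33
        = 0.033500 + 0.165000 = 0.198500
Configurations with easy paper contribute 0.165000, so
  P(easy paper | high score, ¬strong preparation) = 0.165000 / 0.198500 ≈ 0.831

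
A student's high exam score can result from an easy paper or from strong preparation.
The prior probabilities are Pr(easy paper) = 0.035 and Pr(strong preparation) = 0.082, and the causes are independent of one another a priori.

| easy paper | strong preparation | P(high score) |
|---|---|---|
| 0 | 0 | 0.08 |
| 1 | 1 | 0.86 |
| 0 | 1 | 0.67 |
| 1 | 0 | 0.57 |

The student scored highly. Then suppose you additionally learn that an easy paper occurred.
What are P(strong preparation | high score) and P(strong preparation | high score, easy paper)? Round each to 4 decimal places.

Weight on strong preparation=true, given the evidence: 0.053017 + 0.002468 = 0.055485
Normalizer over all consistent configurations: 0.08*0.965*0.918 + 0.67*0.965*0.082 + 0.57*0.035*0.918 + 0.86*0.035*0.082 = 0.144669
Posterior = 0.055485 / 0.144669 ≈ 0.3835

Now also conditioning on easy paper=true:
Weight on strong preparation=true, given the evidence: 0.86·0.082 = 0.070520
The normalizing constant is 0.57·0.918 + 0.86·0.082 = 0.593780
Posterior = 0.070520 / 0.593780 ≈ 0.1188
— easy paper explains away the evidence for strong preparation.

P(strong preparation | high score) ≈ 0.3835; P(strong preparation | high score, easy paper) ≈ 0.1188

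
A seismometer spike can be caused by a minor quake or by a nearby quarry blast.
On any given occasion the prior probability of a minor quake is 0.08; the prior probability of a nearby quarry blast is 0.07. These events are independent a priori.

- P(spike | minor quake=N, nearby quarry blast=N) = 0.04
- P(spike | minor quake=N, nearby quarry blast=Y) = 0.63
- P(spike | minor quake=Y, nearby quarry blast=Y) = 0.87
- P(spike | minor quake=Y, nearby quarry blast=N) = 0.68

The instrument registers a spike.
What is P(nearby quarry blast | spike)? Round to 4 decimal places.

P(nearby quarry blast | spike) ≈ 0.3489

P(spike) = 0.04·0.92·0.93 + 0.63·0.92·0.07 + 0.68·0.08·0.93 + 0.87·0.08·0.07 = 0.034224 + 0.040572 + 0.050592 + 0.004872 = 0.130260
Restricting to configurations with nearby quarry blast present: 0.040572 + 0.004872 = 0.045444.
Hence the posterior is 0.045444/0.130260 ≈ 0.3489.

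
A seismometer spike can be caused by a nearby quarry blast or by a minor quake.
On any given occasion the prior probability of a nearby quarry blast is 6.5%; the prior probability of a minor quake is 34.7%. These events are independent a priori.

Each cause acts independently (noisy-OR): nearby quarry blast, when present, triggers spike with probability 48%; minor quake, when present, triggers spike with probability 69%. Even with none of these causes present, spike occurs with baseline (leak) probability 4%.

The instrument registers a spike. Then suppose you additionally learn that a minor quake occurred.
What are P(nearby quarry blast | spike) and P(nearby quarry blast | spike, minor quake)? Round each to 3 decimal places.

Under noisy-OR, P(spike | causes) = 1 − (1−0.04)·∏(1−qᵢ) over the active causes.
P(spike) = 0.04·0.935·0.653 + 0.7024·0.935·0.347 + 0.5008·0.065·0.653 + 0.845248·0.065·0.347 = 0.024422 + 0.227890 + 0.021256 + 0.019065 = 0.292633
The nearby quarry blast-present share is 0.021256 + 0.019065 = 0.040321.
P(nearby quarry blast | spike) = 0.040321 / 0.292633 ≈ 0.138

Now condition on the additional information:
P(spike | minor quake) = 0.7024*0.935 + 0.845248*0.065 = 0.656744 + 0.054941 = 0.711685
Of this, 0.054941 comes from 0.845248*0.065 (the nearby quarry blast=true cases).
So P(nearby quarry blast | spike, minor quake) = 0.054941/0.711685 ≈ 0.077.

P(nearby quarry blast | spike) ≈ 0.138; P(nearby quarry blast | spike, minor quake) ≈ 0.077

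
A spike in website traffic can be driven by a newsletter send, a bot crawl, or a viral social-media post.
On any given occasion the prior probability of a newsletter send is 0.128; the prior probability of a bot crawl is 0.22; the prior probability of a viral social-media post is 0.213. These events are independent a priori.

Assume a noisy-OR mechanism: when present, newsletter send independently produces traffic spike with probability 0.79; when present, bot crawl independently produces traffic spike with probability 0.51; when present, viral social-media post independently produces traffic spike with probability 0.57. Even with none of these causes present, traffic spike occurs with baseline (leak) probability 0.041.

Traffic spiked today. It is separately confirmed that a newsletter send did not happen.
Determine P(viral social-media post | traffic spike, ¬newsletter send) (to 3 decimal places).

Under noisy-OR, P(traffic spike | causes) = 1 − (1−0.041)·∏(1−qᵢ) over the active causes.
Sum P(traffic spike|·) weighted by the priors over the 4 (bot crawl, viral social-media post) configurations:
  P(traffic spike | ¬newsletter send) = 0.041×0.78×0.787 + 0.58763×0.78×0.213 + 0.53009×0.22×0.787 + 0.797939×0.22×0.213
        = 0.025168 + 0.097629 + 0.091780 + 0.037391 = 0.251968
The terms with viral social-media post present sum to 0.135020, so
  P(viral social-media post | traffic spike, ¬newsletter send) = 0.135020 / 0.251968 ≈ 0.536

P(viral social-media post | traffic spike, ¬newsletter send) ≈ 0.536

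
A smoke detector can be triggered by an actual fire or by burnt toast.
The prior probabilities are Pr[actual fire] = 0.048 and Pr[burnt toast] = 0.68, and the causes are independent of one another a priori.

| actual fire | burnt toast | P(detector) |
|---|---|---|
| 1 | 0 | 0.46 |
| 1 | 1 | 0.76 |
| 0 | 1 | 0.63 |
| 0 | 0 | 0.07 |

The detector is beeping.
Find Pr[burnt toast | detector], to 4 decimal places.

For the numerator, keep only burnt toast=true terms: 0.407837 + 0.024806 = 0.432643
The normalizing constant is 0.07*0.952*0.32 + 0.63*0.952*0.68 + 0.46*0.048*0.32 + 0.76*0.048*0.68 = 0.461034
Posterior = 0.432643 / 0.461034 ≈ 0.9384

Pr[burnt toast | detector] ≈ 0.9384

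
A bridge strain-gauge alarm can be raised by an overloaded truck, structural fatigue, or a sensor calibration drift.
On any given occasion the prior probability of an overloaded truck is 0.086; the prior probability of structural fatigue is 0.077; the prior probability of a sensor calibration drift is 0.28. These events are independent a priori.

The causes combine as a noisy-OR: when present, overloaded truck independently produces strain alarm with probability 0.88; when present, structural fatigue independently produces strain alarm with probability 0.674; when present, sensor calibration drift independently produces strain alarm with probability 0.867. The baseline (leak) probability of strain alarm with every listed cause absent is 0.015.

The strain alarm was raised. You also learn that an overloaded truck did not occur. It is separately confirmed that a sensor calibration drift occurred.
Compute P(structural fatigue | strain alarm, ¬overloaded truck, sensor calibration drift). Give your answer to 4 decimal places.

Under noisy-OR, P(strain alarm | causes) = 1 − (1−0.015)·∏(1−qᵢ) over the active causes.
For the numerator, keep only structural fatigue=true terms: 0.957292×0.077 = 0.073711
The normalizing constant is 0.868995×0.923 + 0.957292×0.077 = 0.875793
Posterior = 0.073711 / 0.875793 ≈ 0.0842

P(structural fatigue | strain alarm, ¬overloaded truck, sensor calibration drift) ≈ 0.0842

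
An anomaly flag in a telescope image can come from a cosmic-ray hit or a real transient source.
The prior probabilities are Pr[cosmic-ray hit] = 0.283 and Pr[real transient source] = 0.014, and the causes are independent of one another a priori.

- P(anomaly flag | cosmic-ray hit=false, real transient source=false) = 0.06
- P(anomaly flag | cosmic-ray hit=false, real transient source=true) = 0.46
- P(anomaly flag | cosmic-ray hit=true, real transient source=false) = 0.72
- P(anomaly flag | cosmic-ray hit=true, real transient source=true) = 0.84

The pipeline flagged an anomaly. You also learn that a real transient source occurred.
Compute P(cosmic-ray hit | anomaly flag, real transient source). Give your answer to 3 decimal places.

P(anomaly flag | real transient source) = 0.46×0.717 + 0.84×0.283 = 0.329820 + 0.237720 = 0.567540
The cosmic-ray hit-present share is 0.84×0.283 = 0.237720.
Hence the posterior is 0.237720/0.567540 ≈ 0.419.

P(cosmic-ray hit | anomaly flag, real transient source) ≈ 0.419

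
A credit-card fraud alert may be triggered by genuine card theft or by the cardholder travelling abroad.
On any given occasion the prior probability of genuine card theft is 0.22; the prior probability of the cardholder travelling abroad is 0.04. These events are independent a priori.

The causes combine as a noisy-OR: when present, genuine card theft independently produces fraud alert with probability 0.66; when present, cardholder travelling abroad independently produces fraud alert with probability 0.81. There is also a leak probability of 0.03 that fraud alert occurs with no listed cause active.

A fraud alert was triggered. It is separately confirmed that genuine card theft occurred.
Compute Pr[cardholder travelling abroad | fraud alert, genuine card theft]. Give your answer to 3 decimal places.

Under noisy-OR, P(fraud alert | causes) = 1 − (1−0.03)·∏(1−qᵢ) over the active causes.
Enumerate both values of cardholder travelling abroad and weight by the priors:
  P(fraud alert | genuine card theft) = 0.6702·0.96 + 0.937338·0.04
        = 0.643392 + 0.037494 = 0.680886
Keeping only the cardholder travelling abroad-present terms gives 0.037494, so
  P(cardholder travelling abroad | fraud alert, genuine card theft) = 0.037494 / 0.680886 ≈ 0.055

Pr[cardholder travelling abroad | fraud alert, genuine card theft] ≈ 0.055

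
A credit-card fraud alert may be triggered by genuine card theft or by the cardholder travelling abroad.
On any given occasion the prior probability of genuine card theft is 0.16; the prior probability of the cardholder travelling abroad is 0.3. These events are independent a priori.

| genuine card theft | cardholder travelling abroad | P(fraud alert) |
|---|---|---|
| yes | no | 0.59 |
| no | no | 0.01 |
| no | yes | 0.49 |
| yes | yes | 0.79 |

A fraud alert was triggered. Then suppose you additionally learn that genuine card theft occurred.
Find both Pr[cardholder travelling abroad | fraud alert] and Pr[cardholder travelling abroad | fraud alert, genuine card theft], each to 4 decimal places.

P(fraud alert) = 0.01*0.84*0.7 + 0.49*0.84*0.3 + 0.59*0.16*0.7 + 0.79*0.16*0.3 = 0.005880 + 0.123480 + 0.066080 + 0.037920 = 0.233360
The cardholder travelling abroad-present share is 0.123480 + 0.037920 = 0.161400.
P(cardholder travelling abroad | fraud alert) = 0.161400 / 0.233360 ≈ 0.6916

With the extra evidence:
By total probability over both values of cardholder travelling abroad:
  P(fraud alert | genuine card theft) = 0.59×0.7 + 0.79×0.3
        = 0.413000 + 0.237000 = 0.650000
Keeping only the cardholder travelling abroad-present terms gives 0.237000, so
  P(cardholder travelling abroad | fraud alert, genuine card theft) = 0.237000 / 0.650000 ≈ 0.3646
The drop from 0.6916 to 0.3646 is the explaining-away (discounting) effect.

Pr[cardholder travelling abroad | fraud alert] ≈ 0.6916; Pr[cardholder travelling abroad | fraud alert, genuine card theft] ≈ 0.3646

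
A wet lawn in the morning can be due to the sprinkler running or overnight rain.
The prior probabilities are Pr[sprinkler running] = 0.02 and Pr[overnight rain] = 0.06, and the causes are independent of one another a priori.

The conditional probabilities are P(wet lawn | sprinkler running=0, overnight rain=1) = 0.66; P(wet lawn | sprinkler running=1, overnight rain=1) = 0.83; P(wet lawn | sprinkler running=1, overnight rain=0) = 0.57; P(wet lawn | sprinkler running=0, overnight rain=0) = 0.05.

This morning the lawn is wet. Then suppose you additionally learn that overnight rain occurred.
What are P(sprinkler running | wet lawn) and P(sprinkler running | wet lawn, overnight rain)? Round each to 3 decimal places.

P(sprinkler running | wet lawn) ≈ 0.121; P(sprinkler running | wet lawn, overnight rain) ≈ 0.025

By total probability over the 4 (sprinkler running, overnight rain) configurations:
  P(wet lawn) = 0.05×0.98×0.94 + 0.66×0.98×0.06 + 0.57×0.02×0.94 + 0.83×0.02×0.06
        = 0.046060 + 0.038808 + 0.010716 + 0.000996 = 0.096580
Configurations with sprinkler running contribute 0.011712, so
  P(sprinkler running | wet lawn) = 0.011712 / 0.096580 ≈ 0.121

With the extra evidence:
P(wet lawn | overnight rain) = 0.66·0.98 + 0.83·0.02 = 0.646800 + 0.016600 = 0.663400
Of this, 0.016600 comes from 0.83·0.02 (the sprinkler running=true cases).
Hence the posterior is 0.016600/0.663400 ≈ 0.025.
This is intercausal reasoning (explaining away): once overnight rain accounts for the wet lawn, sprinkler running becomes less likely.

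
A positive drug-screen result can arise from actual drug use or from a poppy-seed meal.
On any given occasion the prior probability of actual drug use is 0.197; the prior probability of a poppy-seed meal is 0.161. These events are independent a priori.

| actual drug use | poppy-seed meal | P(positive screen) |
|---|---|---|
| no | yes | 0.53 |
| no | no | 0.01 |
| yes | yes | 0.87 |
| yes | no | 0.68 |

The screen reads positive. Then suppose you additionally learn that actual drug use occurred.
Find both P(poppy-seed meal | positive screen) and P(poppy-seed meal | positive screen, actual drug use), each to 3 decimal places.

P(positive screen) = 0.01·0.803·0.839 + 0.53·0.803·0.161 + 0.68·0.197·0.839 + 0.87·0.197·0.161 = 0.006737 + 0.068520 + 0.112392 + 0.027594 = 0.215243
The poppy-seed meal-present share is 0.068520 + 0.027594 = 0.096114.
So P(poppy-seed meal | positive screen) = 0.096114/0.215243 ≈ 0.447.

Now also conditioning on actual drug use=true:
Numerator (weight on configurations with poppy-seed meal): 0.87×0.161 = 0.140070
The normalizing constant is 0.68×0.839 + 0.87×0.161 = 0.710590
Posterior = 0.140070 / 0.710590 ≈ 0.197
The drop from 0.447 to 0.197 is the explaining-away (discounting) effect.

P(poppy-seed meal | positive screen) ≈ 0.447; P(poppy-seed meal | positive screen, actual drug use) ≈ 0.197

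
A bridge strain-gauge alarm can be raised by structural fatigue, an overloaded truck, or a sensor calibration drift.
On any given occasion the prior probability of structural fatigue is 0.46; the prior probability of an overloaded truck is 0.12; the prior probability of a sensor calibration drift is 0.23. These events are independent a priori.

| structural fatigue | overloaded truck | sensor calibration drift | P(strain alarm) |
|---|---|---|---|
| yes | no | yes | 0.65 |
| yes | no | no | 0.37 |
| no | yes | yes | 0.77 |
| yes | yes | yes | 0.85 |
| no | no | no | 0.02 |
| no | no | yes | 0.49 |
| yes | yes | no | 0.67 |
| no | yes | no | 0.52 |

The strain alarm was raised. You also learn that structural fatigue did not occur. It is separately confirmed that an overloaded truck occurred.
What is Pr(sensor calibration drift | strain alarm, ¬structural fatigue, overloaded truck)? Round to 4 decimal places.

Numerator (weight on configurations with sensor calibration drift): 0.77·0.23 = 0.177100
Normalizer over all consistent configurations: 0.52·0.77 + 0.77·0.23 = 0.577500
P(sensor calibration drift | strain alarm, ¬structural fatigue, overloaded truck) = 0.177100/0.577500 ≈ 0.3067

Pr(sensor calibration drift | strain alarm, ¬structural fatigue, overloaded truck) ≈ 0.3067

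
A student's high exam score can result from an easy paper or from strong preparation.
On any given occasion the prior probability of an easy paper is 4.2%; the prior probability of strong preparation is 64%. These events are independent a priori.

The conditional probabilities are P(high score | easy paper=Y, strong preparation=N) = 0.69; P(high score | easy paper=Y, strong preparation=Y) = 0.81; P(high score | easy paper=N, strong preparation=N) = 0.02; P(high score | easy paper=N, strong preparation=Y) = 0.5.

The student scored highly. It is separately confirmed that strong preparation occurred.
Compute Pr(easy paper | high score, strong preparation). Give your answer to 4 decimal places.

Enumerate both values of easy paper and weight by the priors:
  P(high score | strong preparation) = 0.5×0.958 + 0.81×0.042
        = 0.479000 + 0.034020 = 0.513020
Keeping only the easy paper-present terms gives 0.034020, so
  P(easy paper | high score, strong preparation) = 0.034020 / 0.513020 ≈ 0.0663

Pr(easy paper | high score, strong preparation) ≈ 0.0663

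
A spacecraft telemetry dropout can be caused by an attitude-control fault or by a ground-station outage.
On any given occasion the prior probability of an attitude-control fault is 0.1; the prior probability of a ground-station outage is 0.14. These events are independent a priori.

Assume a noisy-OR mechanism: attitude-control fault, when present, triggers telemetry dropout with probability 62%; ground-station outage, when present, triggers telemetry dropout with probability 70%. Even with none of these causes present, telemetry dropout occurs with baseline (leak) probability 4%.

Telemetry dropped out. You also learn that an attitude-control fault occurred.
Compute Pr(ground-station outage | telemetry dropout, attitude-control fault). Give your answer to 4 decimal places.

Under noisy-OR, P(telemetry dropout | causes) = 1 − (1−0.04)·∏(1−qᵢ) over the active causes.
P(telemetry dropout | attitude-control fault) = 0.6352·0.86 + 0.89056·0.14 = 0.546272 + 0.124678 = 0.670950
The ground-station outage-present share is 0.89056·0.14 = 0.124678.
So P(ground-station outage | telemetry dropout, attitude-control fault) = 0.124678/0.670950 ≈ 0.1858.

Pr(ground-station outage | telemetry dropout, attitude-control fault) ≈ 0.1858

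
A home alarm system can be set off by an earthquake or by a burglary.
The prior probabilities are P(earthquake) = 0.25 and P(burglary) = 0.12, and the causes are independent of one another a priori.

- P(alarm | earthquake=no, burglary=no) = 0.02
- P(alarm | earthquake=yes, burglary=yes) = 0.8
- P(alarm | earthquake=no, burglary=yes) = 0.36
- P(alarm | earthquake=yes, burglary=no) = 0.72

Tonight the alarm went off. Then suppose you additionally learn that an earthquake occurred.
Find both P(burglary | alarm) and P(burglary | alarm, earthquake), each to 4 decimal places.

Enumerate the 4 (earthquake, burglary) configurations and weight by the priors:
  P(alarm) = 0.02×0.75×0.88 + 0.36×0.75×0.12 + 0.72×0.25×0.88 + 0.8×0.25×0.12
        = 0.013200 + 0.032400 + 0.158400 + 0.024000 = 0.228000
Configurations with burglary contribute 0.056400, so
  P(burglary | alarm) = 0.056400 / 0.228000 ≈ 0.2474

Now condition on the additional information:
By total probability over both values of burglary:
  P(alarm | earthquake) = 0.72×0.88 + 0.8×0.12
        = 0.633600 + 0.096000 = 0.729600
Keeping only the burglary-present terms gives 0.096000, so
  P(burglary | alarm, earthquake) = 0.096000 / 0.729600 ≈ 0.1316

P(burglary | alarm) ≈ 0.2474; P(burglary | alarm, earthquake) ≈ 0.1316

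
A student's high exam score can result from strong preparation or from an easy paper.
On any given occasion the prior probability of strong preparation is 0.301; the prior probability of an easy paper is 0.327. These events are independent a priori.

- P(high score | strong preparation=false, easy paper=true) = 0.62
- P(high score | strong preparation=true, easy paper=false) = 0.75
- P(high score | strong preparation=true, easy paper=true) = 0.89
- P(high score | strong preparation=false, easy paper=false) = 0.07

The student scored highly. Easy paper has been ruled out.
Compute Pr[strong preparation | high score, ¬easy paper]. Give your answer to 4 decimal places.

Pr[strong preparation | high score, ¬easy paper] ≈ 0.8219

Numerator (weight on configurations with strong preparation): 0.75×0.301 = 0.225750
Normalizer over all consistent configurations: 0.07×0.699 + 0.75×0.301 = 0.274680
P(strong preparation | high score, ¬easy paper) = 0.225750/0.274680 ≈ 0.8219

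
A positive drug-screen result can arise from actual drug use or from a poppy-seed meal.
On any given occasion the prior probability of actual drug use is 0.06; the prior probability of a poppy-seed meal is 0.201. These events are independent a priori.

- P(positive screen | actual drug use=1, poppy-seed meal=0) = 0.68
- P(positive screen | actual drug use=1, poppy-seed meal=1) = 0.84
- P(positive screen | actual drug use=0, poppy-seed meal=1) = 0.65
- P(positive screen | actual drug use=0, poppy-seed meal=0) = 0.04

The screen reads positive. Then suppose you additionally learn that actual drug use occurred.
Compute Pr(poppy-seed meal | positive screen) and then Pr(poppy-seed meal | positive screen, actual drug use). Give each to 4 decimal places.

Pr(poppy-seed meal | positive screen) ≈ 0.6797; Pr(poppy-seed meal | positive screen, actual drug use) ≈ 0.2371

P(positive screen) = 0.04×0.94×0.799 + 0.65×0.94×0.201 + 0.68×0.06×0.799 + 0.84×0.06×0.201 = 0.030042 + 0.122811 + 0.032599 + 0.010130 = 0.195582
Of this, 0.132941 comes from 0.122811 + 0.010130 (the poppy-seed meal=true cases).
So P(poppy-seed meal | positive screen) = 0.132941/0.195582 ≈ 0.6797.

Now condition on the additional information:
By total probability over both values of poppy-seed meal:
  P(positive screen | actual drug use) = 0.68·0.799 + 0.84·0.201
        = 0.543320 + 0.168840 = 0.712160
Keeping only the poppy-seed meal-present terms gives 0.168840, so
  P(poppy-seed meal | positive screen, actual drug use) = 0.168840 / 0.712160 ≈ 0.2371
This is intercausal reasoning (explaining away): once actual drug use accounts for the positive screen, poppy-seed meal becomes less likely.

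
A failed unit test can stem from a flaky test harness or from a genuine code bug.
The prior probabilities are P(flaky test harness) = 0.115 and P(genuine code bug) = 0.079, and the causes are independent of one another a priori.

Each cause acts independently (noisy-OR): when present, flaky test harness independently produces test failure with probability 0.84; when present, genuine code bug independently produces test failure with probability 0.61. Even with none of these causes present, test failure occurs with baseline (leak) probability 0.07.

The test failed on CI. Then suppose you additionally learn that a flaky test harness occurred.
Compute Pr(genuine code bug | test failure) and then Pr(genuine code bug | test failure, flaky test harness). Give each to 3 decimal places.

Under noisy-OR, P(test failure | causes) = 1 − (1−0.07)·∏(1−qᵢ) over the active causes.
Weight on genuine code bug=true, given the evidence: 0.044557 + 0.008558 = 0.053115
Denominator P(test failure): 0.07*0.885*0.921 + 0.6373*0.885*0.079 + 0.8512*0.115*0.921 + 0.941968*0.115*0.079 = 0.200326
P(genuine code bug | test failure) = 0.053115/0.200326 ≈ 0.265

Now also conditioning on flaky test harness=true:
Numerator (weight on configurations with genuine code bug): 0.941968*0.079 = 0.074415
The normalizing constant is 0.8512*0.921 + 0.941968*0.079 = 0.858370
Posterior = 0.074415 / 0.858370 ≈ 0.087
— flaky test harness explains away the evidence for genuine code bug.

Pr(genuine code bug | test failure) ≈ 0.265; Pr(genuine code bug | test failure, flaky test harness) ≈ 0.087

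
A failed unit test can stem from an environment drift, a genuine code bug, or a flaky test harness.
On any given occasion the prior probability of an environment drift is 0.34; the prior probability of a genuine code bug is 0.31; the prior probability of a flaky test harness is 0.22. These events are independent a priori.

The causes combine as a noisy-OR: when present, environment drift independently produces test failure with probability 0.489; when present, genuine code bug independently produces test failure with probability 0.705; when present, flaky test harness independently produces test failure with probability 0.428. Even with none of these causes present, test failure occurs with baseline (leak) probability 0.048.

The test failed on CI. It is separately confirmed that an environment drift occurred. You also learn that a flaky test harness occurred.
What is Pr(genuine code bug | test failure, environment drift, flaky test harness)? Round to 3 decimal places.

Pr(genuine code bug | test failure, environment drift, flaky test harness) ≈ 0.364

Under noisy-OR, P(test failure | causes) = 1 − (1−0.048)·∏(1−qᵢ) over the active causes.
P(test failure | environment drift, flaky test harness) = 0.721738*0.69 + 0.917913*0.31 = 0.497999 + 0.284553 = 0.782552
The genuine code bug-present share is 0.917913*0.31 = 0.284553.
Hence the posterior is 0.284553/0.782552 ≈ 0.364.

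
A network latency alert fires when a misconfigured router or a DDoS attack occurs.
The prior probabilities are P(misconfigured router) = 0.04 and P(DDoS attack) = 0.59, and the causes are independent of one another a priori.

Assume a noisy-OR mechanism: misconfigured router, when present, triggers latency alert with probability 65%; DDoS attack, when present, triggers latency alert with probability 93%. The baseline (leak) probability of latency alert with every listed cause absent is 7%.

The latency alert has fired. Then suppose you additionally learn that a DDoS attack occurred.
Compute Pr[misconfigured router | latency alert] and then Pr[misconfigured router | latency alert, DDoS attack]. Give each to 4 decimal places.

Pr[misconfigured router | latency alert] ≈ 0.0577; Pr[misconfigured router | latency alert, DDoS attack] ≈ 0.0417

Under noisy-OR, P(latency alert | causes) = 1 − (1−0.07)·∏(1−qᵢ) over the active causes.
For the numerator, keep only misconfigured router=true terms: 0.011062 + 0.023062 = 0.034124
The normalizing constant is 0.07·0.96·0.41 + 0.9349·0.96·0.59 + 0.6745·0.04·0.41 + 0.977215·0.04·0.59 = 0.591203
P(misconfigured router | latency alert) = 0.034124/0.591203 ≈ 0.0577

With the extra evidence:
Numerator (weight on configurations with misconfigured router): 0.977215*0.04 = 0.039089
Normalizer over all consistent configurations: 0.9349*0.96 + 0.977215*0.04 = 0.936593
P(misconfigured router | latency alert, DDoS attack) = 0.039089/0.936593 ≈ 0.0417
Conditioning on DDoS attack lowers the posterior on misconfigured router: the classic explaining-away effect in a common-effect structure.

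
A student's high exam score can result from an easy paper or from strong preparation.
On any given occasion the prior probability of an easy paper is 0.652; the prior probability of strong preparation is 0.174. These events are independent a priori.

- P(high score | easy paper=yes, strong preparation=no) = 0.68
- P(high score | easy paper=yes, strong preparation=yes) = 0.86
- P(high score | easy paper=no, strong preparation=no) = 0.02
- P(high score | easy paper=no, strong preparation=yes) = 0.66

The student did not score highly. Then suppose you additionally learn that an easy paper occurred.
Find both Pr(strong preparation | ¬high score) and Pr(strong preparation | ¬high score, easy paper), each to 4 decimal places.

Weight on strong preparation=true, given the evidence: 0.020588 + 0.015883 = 0.036471
Normalizer over all consistent configurations: 0.98·0.348·0.826 + 0.34·0.348·0.174 + 0.32·0.652·0.826 + 0.14·0.652·0.174 = 0.490507
Posterior = 0.036471 / 0.490507 ≈ 0.0744

With the extra evidence:
Weight on strong preparation=true, given the evidence: 0.14×0.174 = 0.024360
The normalizing constant is 0.32×0.826 + 0.14×0.174 = 0.288680
Posterior = 0.024360 / 0.288680 ≈ 0.0844

Pr(strong preparation | ¬high score) ≈ 0.0744; Pr(strong preparation | ¬high score, easy paper) ≈ 0.0844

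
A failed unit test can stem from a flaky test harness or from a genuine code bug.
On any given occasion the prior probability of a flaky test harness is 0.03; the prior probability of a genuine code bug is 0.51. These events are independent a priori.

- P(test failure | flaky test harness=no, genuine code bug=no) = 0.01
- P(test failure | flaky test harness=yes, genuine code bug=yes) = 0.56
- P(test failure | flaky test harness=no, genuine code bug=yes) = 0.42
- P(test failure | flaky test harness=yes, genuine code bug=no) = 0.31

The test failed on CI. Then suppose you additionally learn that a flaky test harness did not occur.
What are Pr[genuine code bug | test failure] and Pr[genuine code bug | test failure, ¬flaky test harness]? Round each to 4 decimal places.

Pr[genuine code bug | test failure] ≈ 0.9587; Pr[genuine code bug | test failure, ¬flaky test harness] ≈ 0.9776

For the numerator, keep only genuine code bug=true terms: 0.207774 + 0.008568 = 0.216342
The normalizing constant is 0.01·0.97·0.49 + 0.42·0.97·0.51 + 0.31·0.03·0.49 + 0.56·0.03·0.51 = 0.225652
P(genuine code bug | test failure) = 0.216342/0.225652 ≈ 0.9587

Now condition on the additional information:
Weight on genuine code bug=true, given the evidence: 0.42×0.51 = 0.214200
The normalizing constant is 0.01×0.49 + 0.42×0.51 = 0.219100
Posterior = 0.214200 / 0.219100 ≈ 0.9776
Ruling out flaky test harness raises the posterior on genuine code bug — the flip side of explaining away.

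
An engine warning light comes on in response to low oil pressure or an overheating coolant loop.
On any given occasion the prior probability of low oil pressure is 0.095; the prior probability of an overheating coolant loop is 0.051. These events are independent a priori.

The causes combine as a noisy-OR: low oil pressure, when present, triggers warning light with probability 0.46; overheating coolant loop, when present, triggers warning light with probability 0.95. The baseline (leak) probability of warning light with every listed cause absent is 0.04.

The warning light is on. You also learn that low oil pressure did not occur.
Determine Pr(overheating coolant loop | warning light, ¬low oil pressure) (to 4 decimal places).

Under noisy-OR, P(warning light | causes) = 1 − (1−0.04)·∏(1−qᵢ) over the active causes.
Weight on overheating coolant loop=true, given the evidence: 0.952·0.051 = 0.048552
The normalizing constant is 0.04·0.949 + 0.952·0.051 = 0.086512
P(overheating coolant loop | warning light, ¬low oil pressure) = 0.048552/0.086512 ≈ 0.5612

Pr(overheating coolant loop | warning light, ¬low oil pressure) ≈ 0.5612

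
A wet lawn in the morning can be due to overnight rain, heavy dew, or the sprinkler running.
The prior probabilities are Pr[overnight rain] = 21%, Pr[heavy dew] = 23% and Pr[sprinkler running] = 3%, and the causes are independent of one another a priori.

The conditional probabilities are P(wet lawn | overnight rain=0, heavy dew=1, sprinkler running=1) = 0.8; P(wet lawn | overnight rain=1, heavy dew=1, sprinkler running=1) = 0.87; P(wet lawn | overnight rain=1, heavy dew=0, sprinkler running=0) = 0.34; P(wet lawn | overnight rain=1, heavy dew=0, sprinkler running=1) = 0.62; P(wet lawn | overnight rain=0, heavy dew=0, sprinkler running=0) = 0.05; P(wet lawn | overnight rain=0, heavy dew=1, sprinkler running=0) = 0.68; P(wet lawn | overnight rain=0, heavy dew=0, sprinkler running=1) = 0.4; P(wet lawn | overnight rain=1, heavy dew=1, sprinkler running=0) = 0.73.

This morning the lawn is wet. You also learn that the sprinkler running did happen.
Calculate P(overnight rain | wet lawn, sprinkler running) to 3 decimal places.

P(wet lawn | sprinkler running) = 0.4×0.79×0.77 + 0.8×0.79×0.23 + 0.62×0.21×0.77 + 0.87×0.21×0.23 = 0.243320 + 0.145360 + 0.100254 + 0.042021 = 0.530955
Of this, 0.142275 comes from 0.100254 + 0.042021 (the overnight rain=true cases).
Hence the posterior is 0.142275/0.530955 ≈ 0.268.

P(overnight rain | wet lawn, sprinkler running) ≈ 0.268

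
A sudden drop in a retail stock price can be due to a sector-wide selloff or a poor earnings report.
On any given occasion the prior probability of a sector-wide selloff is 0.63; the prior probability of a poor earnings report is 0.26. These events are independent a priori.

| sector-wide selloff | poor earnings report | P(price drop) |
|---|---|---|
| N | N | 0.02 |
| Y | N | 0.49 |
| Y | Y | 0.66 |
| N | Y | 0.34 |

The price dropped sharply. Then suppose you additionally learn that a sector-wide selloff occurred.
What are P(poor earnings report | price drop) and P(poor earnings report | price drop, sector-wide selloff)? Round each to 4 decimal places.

P(poor earnings report | price drop) ≈ 0.3758; P(poor earnings report | price drop, sector-wide selloff) ≈ 0.3212

P(price drop) = 0.02·0.37·0.74 + 0.34·0.37·0.26 + 0.49·0.63·0.74 + 0.66·0.63·0.26 = 0.005476 + 0.032708 + 0.228438 + 0.108108 = 0.374730
The poor earnings report-present share is 0.032708 + 0.108108 = 0.140816.
So P(poor earnings report | price drop) = 0.140816/0.374730 ≈ 0.3758.

With the extra evidence:
For the numerator, keep only poor earnings report=true terms: 0.66×0.26 = 0.171600
The normalizing constant is 0.49×0.74 + 0.66×0.26 = 0.534200
Posterior = 0.171600 / 0.534200 ≈ 0.3212
This is intercausal reasoning (explaining away): once sector-wide selloff accounts for the price drop, poor earnings report becomes less likely.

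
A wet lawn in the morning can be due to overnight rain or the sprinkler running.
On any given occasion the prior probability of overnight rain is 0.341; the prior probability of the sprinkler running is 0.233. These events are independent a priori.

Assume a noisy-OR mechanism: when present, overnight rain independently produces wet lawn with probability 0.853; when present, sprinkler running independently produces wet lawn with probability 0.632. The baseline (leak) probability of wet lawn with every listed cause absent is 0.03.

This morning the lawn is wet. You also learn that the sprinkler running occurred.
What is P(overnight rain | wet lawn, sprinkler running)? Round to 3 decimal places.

P(overnight rain | wet lawn, sprinkler running) ≈ 0.433

Under noisy-OR, P(wet lawn | causes) = 1 − (1−0.03)·∏(1−qᵢ) over the active causes.
P(wet lawn | sprinkler running) = 0.64304*0.659 + 0.947527*0.341 = 0.423763 + 0.323107 = 0.746870
Of this, 0.323107 comes from 0.947527*0.341 (the overnight rain=true cases).
So P(overnight rain | wet lawn, sprinkler running) = 0.323107/0.746870 ≈ 0.433.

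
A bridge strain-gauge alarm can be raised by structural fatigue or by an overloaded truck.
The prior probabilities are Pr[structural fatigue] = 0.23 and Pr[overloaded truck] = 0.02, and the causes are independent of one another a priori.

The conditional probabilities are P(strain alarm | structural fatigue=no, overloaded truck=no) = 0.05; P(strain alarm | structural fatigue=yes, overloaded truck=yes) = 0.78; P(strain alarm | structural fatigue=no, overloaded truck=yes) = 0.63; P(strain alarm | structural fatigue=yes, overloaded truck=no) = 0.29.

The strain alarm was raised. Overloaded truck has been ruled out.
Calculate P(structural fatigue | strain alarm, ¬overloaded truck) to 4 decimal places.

Enumerate both values of structural fatigue and weight by the priors:
  P(strain alarm | ¬overloaded truck) = 0.05×0.77 + 0.29×0.23
        = 0.038500 + 0.066700 = 0.105200
The terms with structural fatigue present sum to 0.066700, so
  P(structural fatigue | strain alarm, ¬overloaded truck) = 0.066700 / 0.105200 ≈ 0.6340

P(structural fatigue | strain alarm, ¬overloaded truck) ≈ 0.6340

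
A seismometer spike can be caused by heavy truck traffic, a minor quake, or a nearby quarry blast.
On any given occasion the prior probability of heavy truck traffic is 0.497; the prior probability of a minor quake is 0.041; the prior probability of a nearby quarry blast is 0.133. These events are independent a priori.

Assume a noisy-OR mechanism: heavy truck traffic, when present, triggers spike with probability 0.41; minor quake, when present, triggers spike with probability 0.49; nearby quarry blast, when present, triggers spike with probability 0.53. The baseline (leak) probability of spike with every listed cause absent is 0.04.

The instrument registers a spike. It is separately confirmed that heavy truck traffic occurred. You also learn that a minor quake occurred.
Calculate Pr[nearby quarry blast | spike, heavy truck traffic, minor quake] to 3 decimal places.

Under noisy-OR, P(spike | causes) = 1 − (1−0.04)·∏(1−qᵢ) over the active causes.
P(spike | heavy truck traffic, minor quake) = 0.711136·0.867 + 0.864234·0.133 = 0.616555 + 0.114943 = 0.731498
Of this, 0.114943 comes from 0.864234·0.133 (the nearby quarry blast=true cases).
P(nearby quarry blast | spike, heavy truck traffic, minor quake) = 0.114943 / 0.731498 ≈ 0.157

Pr[nearby quarry blast | spike, heavy truck traffic, minor quake] ≈ 0.157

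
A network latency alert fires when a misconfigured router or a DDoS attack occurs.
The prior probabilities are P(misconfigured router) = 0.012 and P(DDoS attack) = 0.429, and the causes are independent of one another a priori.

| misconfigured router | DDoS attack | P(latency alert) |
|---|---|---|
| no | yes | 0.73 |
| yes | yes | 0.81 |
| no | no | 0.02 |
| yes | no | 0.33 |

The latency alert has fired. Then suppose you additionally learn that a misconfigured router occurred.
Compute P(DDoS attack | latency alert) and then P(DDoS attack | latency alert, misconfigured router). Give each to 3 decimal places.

Sum P(latency alert|·) weighted by the priors over the 4 (misconfigured router, DDoS attack) configurations:
  P(latency alert) = 0.02*0.988*0.571 + 0.73*0.988*0.429 + 0.33*0.012*0.571 + 0.81*0.012*0.429
        = 0.011283 + 0.309412 + 0.002261 + 0.004170 = 0.327126
The terms with DDoS attack present sum to 0.313582, so
  P(DDoS attack | latency alert) = 0.313582 / 0.327126 ≈ 0.959

Now also conditioning on misconfigured router=true:
Numerator (weight on configurations with DDoS attack): 0.81*0.429 = 0.347490
Denominator P(latency alert | misconfigured router): 0.33*0.571 + 0.81*0.429 = 0.535920
Posterior = 0.347490 / 0.535920 ≈ 0.648
The drop from 0.959 to 0.648 is the explaining-away (discounting) effect.

P(DDoS attack | latency alert) ≈ 0.959; P(DDoS attack | latency alert, misconfigured router) ≈ 0.648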